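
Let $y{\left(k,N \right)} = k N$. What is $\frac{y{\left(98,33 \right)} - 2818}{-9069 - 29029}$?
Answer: $- \frac{208}{19049} \approx -0.010919$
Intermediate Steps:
$y{\left(k,N \right)} = N k$
$\frac{y{\left(98,33 \right)} - 2818}{-9069 - 29029} = \frac{33 \cdot 98 - 2818}{-9069 - 29029} = \frac{3234 - 2818}{-38098} = 416 \left(- \frac{1}{38098}\right) = - \frac{208}{19049}$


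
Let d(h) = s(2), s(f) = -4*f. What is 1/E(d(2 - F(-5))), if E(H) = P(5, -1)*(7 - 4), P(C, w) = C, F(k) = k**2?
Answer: 1/15 ≈ 0.066667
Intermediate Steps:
d(h) = -8 (d(h) = -4*2 = -8)
E(H) = 15 (E(H) = 5*(7 - 4) = 5*3 = 15)
1/E(d(2 - F(-5))) = 1/15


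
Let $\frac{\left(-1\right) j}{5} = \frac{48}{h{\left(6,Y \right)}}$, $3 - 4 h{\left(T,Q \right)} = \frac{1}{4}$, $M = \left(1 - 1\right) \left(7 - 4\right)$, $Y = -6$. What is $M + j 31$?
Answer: $- \frac{119040}{11} \approx -10822.0$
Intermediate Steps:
$M = 0$ ($M = \left(1 - 1\right) 3 = 0 \cdot 3 = 0$)
$h{\left(T,Q \right)} = \frac{11}{16}$ ($h{\left(T,Q \right)} = \frac{3}{4} - \frac{1}{4 \cdot 4} = \frac{3}{4} - \frac{1}{16} = \frac{11}{16}$)
$j = - \frac{3840}{11}$ ($j = - 5 \frac{48}{\frac{11}{16}} = - 5 \cdot 48 \cdot \frac{16}{11} = \left(-5\right) \frac{768}{11} = - \frac{3840}{11} \approx -349.09$)
$M + j 31 = 0 - \frac{119040}{11} = - \frac{119040}{11}$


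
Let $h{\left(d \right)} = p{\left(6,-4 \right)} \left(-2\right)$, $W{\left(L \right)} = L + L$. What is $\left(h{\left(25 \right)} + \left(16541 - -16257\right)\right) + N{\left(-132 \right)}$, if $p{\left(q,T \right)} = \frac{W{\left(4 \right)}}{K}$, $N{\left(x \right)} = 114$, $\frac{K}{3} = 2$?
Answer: $\frac{98728}{3} \approx 32909.0$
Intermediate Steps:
$W{\left(L \right)} = 2 L$
$K = 6$ ($K = 3 \cdot 2 = 6$)
$p{\left(q,T \right)} = \frac{4}{3}$ ($p{\left(q,T \right)} = \frac{2 \cdot 4}{6} = 8 \cdot \frac{1}{6} = \frac{4}{3}$)
$h{\left(d \right)} = - \frac{8}{3}$ ($h{\left(d \right)} = \frac{4}{3} \left(-2\right) = - \frac{8}{3}$)
$\left(h{\left(25 \right)} + \left(16541 - -16257\right)\right) + N{\left(-132 \right)} = \left(- \frac{8}{3} + \left(16541 - -16257\right)\right) + 114 = \left(- \frac{8}{3} + \left(16541 + 16257\right)\right) + 114 = \left(- \frac{8}{3} + 32798\right) + 114 = \frac{98386}{3} + 114 = \frac{98728}{3}$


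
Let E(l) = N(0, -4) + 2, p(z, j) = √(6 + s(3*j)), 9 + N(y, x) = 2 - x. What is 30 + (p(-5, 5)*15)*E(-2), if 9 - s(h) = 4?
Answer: 30 - 15*√11 ≈ -19.749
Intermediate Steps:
N(y, x) = -7 - x (N(y, x) = -9 + (2 - x) = -7 - x)
s(h) = 5 (s(h) = 9 - 1*4 = 9 - 4 = 5)
p(z, j) = √11 (p(z, j) = √(6 + 5) = √11)
E(l) = -1 (E(l) = (-7 - 1*(-4)) + 2 = (-7 + 4) + 2 = -3 + 2 = -1)
30 + (p(-5, 5)*15)*E(-2) = 30 + (√11*15)*(-1) = 30 + (15*√11)*(-1) = 30 - 15*√11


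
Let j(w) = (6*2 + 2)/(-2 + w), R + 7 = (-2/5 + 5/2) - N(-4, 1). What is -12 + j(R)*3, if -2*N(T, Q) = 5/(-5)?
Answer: -654/37 ≈ -17.676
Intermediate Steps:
N(T, Q) = ½ (N(T, Q) = -5/(2*(-5)) = -5*(-1)/(2*5) = -½*(-1) = ½)
R = -27/5 (R = -7 + ((-2/5 + 5/2) - 1*½) = -7 + ((-2*⅕ + 5*(½)) - ½) = -7 + ((-⅖ + 5/2) - ½) = -7 + (21/10 - ½) = -7 + 8/5 = -27/5 ≈ -5.4000)
j(w) = 14/(-2 + w) (j(w) = (12 + 2)/(-2 + w) = 14/(-2 + w))
-12 + j(R)*3 = -12 + (14/(-2 - 27/5))*3 = -12 + (14/(-37/5))*3 = -12 + (14*(-5/37))*3 = -12 - 70/37*3 = -12 - 210/37 = -654/37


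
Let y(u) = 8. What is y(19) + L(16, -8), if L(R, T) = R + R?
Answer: 40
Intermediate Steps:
L(R, T) = 2*R
y(19) + L(16, -8) = 8 + 2*16 = 8 + 32 = 40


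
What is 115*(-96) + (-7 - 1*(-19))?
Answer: -11028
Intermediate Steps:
115*(-96) + (-7 - 1*(-19)) = -11040 + (-7 + 19) = -11040 + 12 = -11028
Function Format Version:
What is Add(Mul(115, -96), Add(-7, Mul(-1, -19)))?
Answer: -11028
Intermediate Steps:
Add(Mul(115, -96), Add(-7, Mul(-1, -19))) = Add(-11040, Add(-7, 19)) = Add(-11040, 12) = -11028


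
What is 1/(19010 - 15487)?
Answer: 1/3523 ≈ 0.00028385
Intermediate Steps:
1/(19010 - 15487) = 1/3523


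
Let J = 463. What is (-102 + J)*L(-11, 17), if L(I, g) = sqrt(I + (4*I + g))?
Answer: 361*I*sqrt(38) ≈ 2225.4*I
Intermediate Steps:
L(I, g) = sqrt(g + 5*I) (L(I, g) = sqrt(I + (g + 4*I)) = sqrt(g + 5*I))
(-102 + J)*L(-11, 17) = (-102 + 463)*sqrt(17 + 5*(-11)) = 361*sqrt(17 - 55) = 361*sqrt(-38) = 361*(I*sqrt(38)) = 361*I*sqrt(38)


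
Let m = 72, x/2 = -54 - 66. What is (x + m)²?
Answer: 28224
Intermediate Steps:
x = -240 (x = 2*(-54 - 66) = 2*(-120) = -240)
(x + m)² = (-240 + 72)² = (-168)² = 28224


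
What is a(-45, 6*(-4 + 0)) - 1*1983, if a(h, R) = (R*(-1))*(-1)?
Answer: -2007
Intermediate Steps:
a(h, R) = R (a(h, R) = -R*(-1) = R)
a(-45, 6*(-4 + 0)) - 1*1983 = 6*(-4 + 0) - 1*1983 = 6*(-4) - 1983 = -24 - 1983 = -2007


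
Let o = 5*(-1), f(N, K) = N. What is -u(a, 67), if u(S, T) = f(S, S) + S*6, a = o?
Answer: 35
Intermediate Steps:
o = -5
a = -5
u(S, T) = 7*S (u(S, T) = S + S*6 = S + 6*S = 7*S)
-u(a, 67) = -7*(-5) = -1*(-35) = 35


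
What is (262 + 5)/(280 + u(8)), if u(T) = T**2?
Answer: 267/344 ≈ 0.77616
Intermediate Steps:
(262 + 5)/(280 + u(8)) = (262 + 5)/(280 + 8**2) = 267/(280 + 64) = 267/344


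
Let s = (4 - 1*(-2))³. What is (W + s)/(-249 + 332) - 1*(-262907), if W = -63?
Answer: 21821434/83 ≈ 2.6291e+5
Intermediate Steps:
s = 216 (s = (4 + 2)³ = 6³ = 216)
(W + s)/(-249 + 332) - 1*(-262907) = (-63 + 216)/(-249 + 332) - 1*(-262907) = 153/83 + 262907 = 21821434/83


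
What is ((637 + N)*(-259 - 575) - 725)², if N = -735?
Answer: 6562134049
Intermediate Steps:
((637 + N)*(-259 - 575) - 725)² = ((637 - 735)*(-259 - 575) - 725)² = (-98*(-834) - 725)² = (81732 - 725)² = 81007² = 6562134049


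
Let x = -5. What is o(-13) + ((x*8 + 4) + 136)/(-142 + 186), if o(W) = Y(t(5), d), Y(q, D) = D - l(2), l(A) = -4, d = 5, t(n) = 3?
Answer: 124/11 ≈ 11.273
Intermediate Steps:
Y(q, D) = 4 + D (Y(q, D) = D - 1*(-4) = D + 4 = 4 + D)
o(W) = 9 (o(W) = 4 + 5 = 9)
o(-13) + ((x*8 + 4) + 136)/(-142 + 186) = 9 + ((-5*8 + 4) + 136)/(-142 + 186) = 9 + ((-40 + 4) + 136)/44 = 9 + (-36 + 136)*(1/44) = 9 + 100*(1/44) = 9 + 25/11 = 124/11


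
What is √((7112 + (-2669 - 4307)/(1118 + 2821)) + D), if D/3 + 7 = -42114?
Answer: I*√1850292723435/3939 ≈ 345.33*I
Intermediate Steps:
D = -126363 (D = -21 + 3*(-42114) = -21 - 126342 = -126363)
√((7112 + (-2669 - 4307)/(1118 + 2821)) + D) = √((7112 + (-2669 - 4307)/(1118 + 2821)) - 126363) = √((7112 - 6976/3939) - 126363) = √(28007192/3939 - 126363) = √(-469736665/3939) = I*√1850292723435/3939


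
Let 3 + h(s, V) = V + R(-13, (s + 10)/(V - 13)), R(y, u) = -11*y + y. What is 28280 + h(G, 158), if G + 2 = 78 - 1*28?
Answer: 28565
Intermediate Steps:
G = 48 (G = -2 + (78 - 1*28) = -2 + (78 - 28) = -2 + 50 = 48)
R(y, u) = -10*y
h(s, V) = 127 + V (h(s, V) = -3 + (V - 10*(-13)) = -3 + (V + 130) = -3 + (130 + V) = 127 + V)
28280 + h(G, 158) = 28280 + (127 + 158) = 28280 + 285 = 28565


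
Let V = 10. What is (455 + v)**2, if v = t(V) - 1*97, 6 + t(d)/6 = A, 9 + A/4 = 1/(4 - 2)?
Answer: 13924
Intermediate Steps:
A = -34 (A = -36 + 4/(4 - 2) = -36 + 4/2 = -36 + 4*(1/2) = -36 + 2 = -34)
t(d) = -240 (t(d) = -36 + 6*(-34) = -36 - 204 = -240)
v = -337 (v = -240 - 1*97 = -240 - 97 = -337)
(455 + v)**2 = (455 - 337)**2 = 118**2 = 13924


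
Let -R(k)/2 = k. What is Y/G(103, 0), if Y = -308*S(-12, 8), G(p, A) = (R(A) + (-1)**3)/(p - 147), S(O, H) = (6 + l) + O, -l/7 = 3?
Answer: 365904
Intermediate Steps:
l = -21 (l = -7*3 = -21)
R(k) = -2*k
S(O, H) = -15 + O (S(O, H) = (6 - 21) + O = -15 + O)
G(p, A) = (-1 - 2*A)/(-147 + p) (G(p, A) = (-2*A + (-1)**3)/(p - 147) = (-2*A - 1)/(-147 + p) = (-1 - 2*A)/(-147 + p))
Y = 8316 (Y = -308*(-15 - 12) = -308*(-27) = 8316)
Y/G(103, 0) = 8316/(((-1 - 2*0)/(-147 + 103))) = 8316/(((-1 + 0)/(-44))) = 8316/((-1/44*(-1))) = 8316/(1/44) = 8316*44 = 365904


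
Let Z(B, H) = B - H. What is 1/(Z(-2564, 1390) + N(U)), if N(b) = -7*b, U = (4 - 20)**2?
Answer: -1/5746 ≈ -0.00017403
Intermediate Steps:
U = 256 (U = (-16)**2 = 256)
1/(Z(-2564, 1390) + N(U)) = 1/((-2564 - 1*1390) - 7*256) = 1/((-2564 - 1390) - 1792) = 1/(-3954 - 1792) = 1/(-5746) = -1/5746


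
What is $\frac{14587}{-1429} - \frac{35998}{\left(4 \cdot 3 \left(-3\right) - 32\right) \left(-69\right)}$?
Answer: $- \frac{59941673}{3352434} \approx -17.88$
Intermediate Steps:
$\frac{14587}{-1429} - \frac{35998}{\left(4 \cdot 3 \left(-3\right) - 32\right) \left(-69\right)} = 14587 \left(- \frac{1}{1429}\right) - \frac{35998}{\left(12 \left(-3\right) - 32\right) \left(-69\right)} = - \frac{14587}{1429} - \frac{35998}{\left(-36 - 32\right) \left(-69\right)} = - \frac{14587}{1429} - \frac{35998}{\left(-68\right) \left(-69\right)} = - \frac{14587}{1429} - \frac{35998}{4692} = - \frac{14587}{1429} - \frac{17999}{2346} = - \frac{59941673}{3352434}$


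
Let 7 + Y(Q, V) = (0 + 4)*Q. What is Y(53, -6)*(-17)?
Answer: -3485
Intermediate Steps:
Y(Q, V) = -7 + 4*Q (Y(Q, V) = -7 + (0 + 4)*Q = -7 + 4*Q)
Y(53, -6)*(-17) = (-7 + 4*53)*(-17) = (-7 + 212)*(-17) = 205*(-17) = -3485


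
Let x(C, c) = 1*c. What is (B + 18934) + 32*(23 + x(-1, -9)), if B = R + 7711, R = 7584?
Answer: 34677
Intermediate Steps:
x(C, c) = c
B = 15295 (B = 7584 + 7711 = 15295)
(B + 18934) + 32*(23 + x(-1, -9)) = (15295 + 18934) + 32*(23 - 9) = 34229 + 32*14 = 34229 + 448 = 34677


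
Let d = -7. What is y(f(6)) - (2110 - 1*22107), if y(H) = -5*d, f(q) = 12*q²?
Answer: 20032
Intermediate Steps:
y(H) = 35 (y(H) = -5*(-7) = 35)
y(f(6)) - (2110 - 1*22107) = 35 - (2110 - 1*22107) = 35 - (2110 - 22107) = 35 - 1*(-19997) = 35 + 19997 = 20032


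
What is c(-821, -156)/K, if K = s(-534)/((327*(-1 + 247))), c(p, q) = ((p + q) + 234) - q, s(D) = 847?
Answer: -47219454/847 ≈ -55749.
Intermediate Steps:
c(p, q) = 234 + p (c(p, q) = (234 + p + q) - q = 234 + p)
K = 847/80442 (K = 847/((327*(-1 + 247))) = 847/((327*246)) = 847/80442 ≈ 0.010529)
c(-821, -156)/K = (234 - 821)/(847/80442) = -587*80442/847 = -47219454/847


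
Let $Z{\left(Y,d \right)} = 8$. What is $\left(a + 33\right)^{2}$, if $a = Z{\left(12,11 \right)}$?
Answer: $1681$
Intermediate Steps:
$a = 8$
$\left(a + 33\right)^{2} = \left(8 + 33\right)^{2} = 41^{2} = 1681$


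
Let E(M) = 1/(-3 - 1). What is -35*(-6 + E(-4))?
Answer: 875/4 ≈ 218.75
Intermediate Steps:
E(M) = -1/4 (E(M) = 1/(-4) = -1/4)
-35*(-6 + E(-4)) = -35*(-6 - 1/4) = -35*(-25/4) = 875/4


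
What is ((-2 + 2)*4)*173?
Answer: 0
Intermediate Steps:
((-2 + 2)*4)*173 = (0*4)*173 = 0*173 = 0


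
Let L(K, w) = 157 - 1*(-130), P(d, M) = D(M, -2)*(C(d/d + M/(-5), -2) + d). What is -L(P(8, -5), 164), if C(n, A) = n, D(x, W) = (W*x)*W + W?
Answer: -287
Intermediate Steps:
D(x, W) = W + x*W² (D(x, W) = x*W² + W = W + x*W²)
P(d, M) = (-2 + 4*M)*(1 + d - M/5) (P(d, M) = (-2*(1 - 2*M))*((d/d + M/(-5)) + d) = (-2 + 4*M)*((1 + M*(-⅕)) + d) = (-2 + 4*M)*((1 - M/5) + d) = (-2 + 4*M)*(1 + d - M/5))
L(K, w) = 287 (L(K, w) = 157 + 130 = 287)
-L(P(8, -5), 164) = -1*287 = -287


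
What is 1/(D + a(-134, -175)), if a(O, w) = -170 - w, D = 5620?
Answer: 1/5625 ≈ 0.00017778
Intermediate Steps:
1/(D + a(-134, -175)) = 1/(5620 + (-170 - 1*(-175))) = 1/(5620 + (-170 + 175)) = 1/(5620 + 5) = 1/5625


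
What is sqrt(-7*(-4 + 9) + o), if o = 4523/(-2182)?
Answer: I*sqrt(176508526)/2182 ≈ 6.0888*I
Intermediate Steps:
o = -4523/2182 (o = 4523*(-1/2182) = -4523/2182 ≈ -2.0729)
sqrt(-7*(-4 + 9) + o) = sqrt(-7*(-4 + 9) - 4523/2182) = sqrt(-7*5 - 4523/2182) = sqrt(-35 - 4523/2182) = sqrt(-80893/2182) = I*sqrt(176508526)/2182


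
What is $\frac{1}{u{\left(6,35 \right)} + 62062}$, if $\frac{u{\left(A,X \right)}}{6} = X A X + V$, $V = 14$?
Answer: $\frac{1}{106246} \approx 9.4121 \cdot 10^{-6}$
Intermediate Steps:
$u{\left(A,X \right)} = 84 + 6 A X^{2}$ ($u{\left(A,X \right)} = 6 \left(X A X + 14\right) = 6 \left(A X X + 14\right) = 6 \left(A X^{2} + 14\right) = 6 \left(14 + A X^{2}\right) = 84 + 6 A X^{2}$)
$\frac{1}{u{\left(6,35 \right)} + 62062} = \frac{1}{\left(84 + 6 \cdot 6 \cdot 35^{2}\right) + 62062} = \frac{1}{\left(84 + 6 \cdot 6 \cdot 1225\right) + 62062} = \frac{1}{\left(84 + 44100\right) + 62062} = \frac{1}{44184 + 62062} = \frac{1}{106246}$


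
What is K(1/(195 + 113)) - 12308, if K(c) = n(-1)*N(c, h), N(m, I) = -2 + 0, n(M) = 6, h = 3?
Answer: -12320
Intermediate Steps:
N(m, I) = -2
K(c) = -12 (K(c) = 6*(-2) = -12)
K(1/(195 + 113)) - 12308 = -12 - 12308 = -12320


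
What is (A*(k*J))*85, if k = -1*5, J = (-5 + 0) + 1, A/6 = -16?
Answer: -163200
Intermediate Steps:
A = -96 (A = 6*(-16) = -96)
J = -4 (J = -5 + 1 = -4)
k = -5
(A*(k*J))*85 = -(-480)*(-4)*85 = -96*20*85 = -1920*85 = -163200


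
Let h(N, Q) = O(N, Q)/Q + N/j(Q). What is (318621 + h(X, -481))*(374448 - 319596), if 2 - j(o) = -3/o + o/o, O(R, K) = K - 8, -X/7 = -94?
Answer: 2013319961090508/114959 ≈ 1.7513e+10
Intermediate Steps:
X = 658 (X = -7*(-94) = 658)
O(R, K) = -8 + K
j(o) = 1 + 3/o (j(o) = 2 - (-3/o + o/o) = 2 - (-3/o + 1) = 2 - (1 - 3/o) = 2 + (-1 + 3/o) = 1 + 3/o)
h(N, Q) = (-8 + Q)/Q + N*Q/(3 + Q) (h(N, Q) = (-8 + Q)/Q + N/(((3 + Q)/Q)) = (-8 + Q)/Q + N*(Q/(3 + Q)) = (-8 + Q)/Q + N*Q/(3 + Q))
(318621 + h(X, -481))*(374448 - 319596) = (318621 + (658*(-481)² + (-8 - 481)*(3 - 481))/((-481)*(3 - 481)))*(374448 - 319596) = (318621 - 1/481*(658*231361 - 489*(-478))/(-478))*54852 = (318621 - 1/481*(-1/478)*(152235538 + 233742))*54852 = (318621 - 1/481*(-1/478)*152469280)*54852 = (318621 + 76234640/114959)*54852 = (36704586179/114959)*54852 = 2013319961090508/114959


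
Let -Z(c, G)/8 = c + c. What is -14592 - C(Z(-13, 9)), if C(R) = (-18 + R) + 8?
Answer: -14790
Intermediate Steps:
Z(c, G) = -16*c (Z(c, G) = -8*(c + c) = -16*c)
C(R) = -10 + R
-14592 - C(Z(-13, 9)) = -14592 - (-10 - 16*(-13)) = -14592 - (-10 + 208) = -14592 - 1*198 = -14592 - 198 = -14790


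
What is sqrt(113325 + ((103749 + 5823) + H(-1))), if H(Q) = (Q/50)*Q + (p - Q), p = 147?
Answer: 3*sqrt(2478278)/10 ≈ 472.28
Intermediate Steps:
H(Q) = 147 - Q + Q**2/50 (H(Q) = (Q/50)*Q + (147 - Q) = Q**2/50 + (147 - Q) = 147 - Q + Q**2/50)
sqrt(113325 + ((103749 + 5823) + H(-1))) = sqrt(113325 + ((103749 + 5823) + (147 - 1*(-1) + (1/50)*(-1)**2))) = sqrt(113325 + (109572 + (147 + 1 + (1/50)*1))) = sqrt(113325 + (109572 + (147 + 1 + 1/50))) = sqrt(113325 + (109572 + 7401/50)) = sqrt(113325 + 5486001/50) = sqrt(11152251/50) = 3*sqrt(2478278)/10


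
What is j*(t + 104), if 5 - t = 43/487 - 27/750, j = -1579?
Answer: -20944460757/121750 ≈ -1.7203e+5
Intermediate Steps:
t = 602383/121750 (t = 5 - (43/487 - 27/750) = 5 - (43*(1/487) - 27*1/750) = 5 - (43/487 - 9/250) = 5 - 1*6367/121750 = 5 - 6367/121750 = 602383/121750 ≈ 4.9477)
j*(t + 104) = -1579*(602383/121750 + 104) = -1579*13264383/121750 = -20944460757/121750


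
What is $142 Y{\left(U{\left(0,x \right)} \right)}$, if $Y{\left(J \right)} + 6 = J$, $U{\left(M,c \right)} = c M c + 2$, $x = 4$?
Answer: $-568$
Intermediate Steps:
$U{\left(M,c \right)} = 2 + M c^{2}$ ($U{\left(M,c \right)} = M c c + 2 = M c^{2} + 2 = 2 + M c^{2}$)
$Y{\left(J \right)} = -6 + J$
$142 Y{\left(U{\left(0,x \right)} \right)} = 142 \left(-6 + \left(2 + 0 \cdot 4^{2}\right)\right) = 142 \left(-6 + \left(2 + 0 \cdot 16\right)\right) = 142 \left(-6 + \left(2 + 0\right)\right) = 142 \left(-6 + 2\right) = 142 \left(-4\right) = -568$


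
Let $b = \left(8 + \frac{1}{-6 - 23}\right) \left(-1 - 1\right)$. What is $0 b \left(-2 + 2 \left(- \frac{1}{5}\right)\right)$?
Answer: $0$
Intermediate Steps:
$b = - \frac{462}{29}$ ($b = \left(8 + \frac{1}{-29}\right) \left(-2\right) = \left(8 - \frac{1}{29}\right) \left(-2\right) = \frac{231}{29} \left(-2\right) = - \frac{462}{29} \approx -15.931$)
$0 b \left(-2 + 2 \left(- \frac{1}{5}\right)\right) = 0 \left(- \frac{462}{29}\right) \left(-2 + 2 \left(- \frac{1}{5}\right)\right) = 0 \left(-2 + 2 \left(\left(-1\right) \frac{1}{5}\right)\right) = 0 \left(-2 + 2 \left(- \frac{1}{5}\right)\right) = 0 \left(-2 - \frac{2}{5}\right) = 0 \left(- \frac{12}{5}\right) = 0$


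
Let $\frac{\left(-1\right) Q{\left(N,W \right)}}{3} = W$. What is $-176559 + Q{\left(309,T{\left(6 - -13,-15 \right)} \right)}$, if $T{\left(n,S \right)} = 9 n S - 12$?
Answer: $-168828$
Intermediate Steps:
$T{\left(n,S \right)} = -12 + 9 S n$ ($T{\left(n,S \right)} = 9 S n - 12 = -12 + 9 S n$)
$Q{\left(N,W \right)} = - 3 W$
$-176559 + Q{\left(309,T{\left(6 - -13,-15 \right)} \right)} = -176559 - 3 \left(-12 + 9 \left(-15\right) \left(6 - -13\right)\right) = -176559 - 3 \left(-12 + 9 \left(-15\right) \left(6 + 13\right)\right) = -176559 - 3 \left(-12 + 9 \left(-15\right) 19\right) = -176559 - 3 \left(-12 - 2565\right) = -176559 - -7731 = -176559 + 7731 = -168828$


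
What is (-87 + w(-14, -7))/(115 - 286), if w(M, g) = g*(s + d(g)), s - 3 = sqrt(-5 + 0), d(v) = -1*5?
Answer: 73/171 + 7*I*sqrt(5)/171 ≈ 0.4269 + 0.091535*I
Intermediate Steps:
d(v) = -5
s = 3 + I*sqrt(5) (s = 3 + sqrt(-5 + 0) = 3 + sqrt(-5) = 3 + I*sqrt(5) ≈ 3.0 + 2.2361*I)
w(M, g) = g*(-2 + I*sqrt(5)) (w(M, g) = g*((3 + I*sqrt(5)) - 5) = g*(-2 + I*sqrt(5)))
(-87 + w(-14, -7))/(115 - 286) = (-87 - 7*(-2 + I*sqrt(5)))/(115 - 286) = (-87 + (14 - 7*I*sqrt(5)))/(-171) = (-73 - 7*I*sqrt(5))*(-1/171) = 73/171 + 7*I*sqrt(5)/171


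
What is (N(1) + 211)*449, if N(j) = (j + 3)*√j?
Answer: 96535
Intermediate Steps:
N(j) = √j*(3 + j) (N(j) = (3 + j)*√j = √j*(3 + j))
(N(1) + 211)*449 = (√1*(3 + 1) + 211)*449 = (1*4 + 211)*449 = (4 + 211)*449 = 215*449 = 96535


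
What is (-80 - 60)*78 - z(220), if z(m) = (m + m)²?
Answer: -204520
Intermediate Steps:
z(m) = 4*m² (z(m) = (2*m)² = 4*m²)
(-80 - 60)*78 - z(220) = (-80 - 60)*78 - 4*220² = -140*78 - 4*48400 = -10920 - 1*193600 = -10920 - 193600 = -204520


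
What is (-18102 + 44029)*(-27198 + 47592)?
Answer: 528755238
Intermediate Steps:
(-18102 + 44029)*(-27198 + 47592) = 25927*20394 = 528755238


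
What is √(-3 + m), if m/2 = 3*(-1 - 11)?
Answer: 5*I*√3 ≈ 8.6602*I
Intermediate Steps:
m = -72 (m = 2*(3*(-1 - 11)) = 2*(3*(-12)) = 2*(-36) = -72)
√(-3 + m) = √(-3 - 72) = √(-75) = 5*I*√3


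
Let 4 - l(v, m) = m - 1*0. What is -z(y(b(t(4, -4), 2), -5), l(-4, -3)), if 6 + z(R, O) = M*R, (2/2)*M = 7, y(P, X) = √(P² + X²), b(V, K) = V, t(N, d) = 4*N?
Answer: 6 - 7*√281 ≈ -111.34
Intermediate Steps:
l(v, m) = 4 - m (l(v, m) = 4 - (m - 1*0) = 4 - (m + 0) = 4 - m)
M = 7
z(R, O) = -6 + 7*R
-z(y(b(t(4, -4), 2), -5), l(-4, -3)) = -(-6 + 7*√((4*4)² + (-5)²)) = -(-6 + 7*√(16² + 25)) = -(-6 + 7*√(256 + 25)) = -(-6 + 7*√281) = 6 - 7*√281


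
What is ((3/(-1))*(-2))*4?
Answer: 24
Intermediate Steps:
((3/(-1))*(-2))*4 = ((3*(-1))*(-2))*4 = -3*(-2)*4 = 6*4 = 24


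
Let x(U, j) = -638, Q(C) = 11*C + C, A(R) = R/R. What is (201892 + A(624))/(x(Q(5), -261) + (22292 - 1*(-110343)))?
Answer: 201893/131997 ≈ 1.5295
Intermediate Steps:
A(R) = 1
Q(C) = 12*C
(201892 + A(624))/(x(Q(5), -261) + (22292 - 1*(-110343))) = (201892 + 1)/(-638 + (22292 - 1*(-110343))) = 201893/(-638 + (22292 + 110343)) = 201893/(-638 + 132635) = 201893/131997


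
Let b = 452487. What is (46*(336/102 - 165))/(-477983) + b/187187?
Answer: 2826928295/1161976673 ≈ 2.4329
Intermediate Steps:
(46*(336/102 - 165))/(-477983) + b/187187 = (46*(336/102 - 165))/(-477983) + 452487/187187 = (46*(336*(1/102) - 165))*(-1/477983) + 452487*(1/187187) = (46*(56/17 - 165))*(-1/477983) + 64641/26741 = (46*(-2749/17))*(-1/477983) + 64641/26741 = -126454/17*(-1/477983) + 64641/26741 = 126454/8125711 + 64641/26741 = 2826928295/1161976673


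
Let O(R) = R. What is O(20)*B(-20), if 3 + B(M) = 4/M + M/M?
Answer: -44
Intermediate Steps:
B(M) = -2 + 4/M (B(M) = -3 + (4/M + M/M) = -3 + (4/M + 1) = -3 + (1 + 4/M) = -2 + 4/M)
O(20)*B(-20) = 20*(-2 + 4/(-20)) = 20*(-2 + 4*(-1/20)) = 20*(-2 - ⅕) = 20*(-11/5) = -44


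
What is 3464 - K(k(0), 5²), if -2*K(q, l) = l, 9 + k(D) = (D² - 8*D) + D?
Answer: 6953/2 ≈ 3476.5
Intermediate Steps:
k(D) = -9 + D² - 7*D (k(D) = -9 + ((D² - 8*D) + D) = -9 + (D² - 7*D) = -9 + D² - 7*D)
K(q, l) = -l/2
3464 - K(k(0), 5²) = 3464 - (-1)*5²/2 = 3464 - (-1)*25/2 = 3464 - 1*(-25/2) = 3464 + 25/2 = 6953/2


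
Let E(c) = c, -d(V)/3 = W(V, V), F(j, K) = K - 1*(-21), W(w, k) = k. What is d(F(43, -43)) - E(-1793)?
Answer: 1859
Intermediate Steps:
F(j, K) = 21 + K (F(j, K) = K + 21 = 21 + K)
d(V) = -3*V
d(F(43, -43)) - E(-1793) = -3*(21 - 43) - 1*(-1793) = -3*(-22) + 1793 = 66 + 1793 = 1859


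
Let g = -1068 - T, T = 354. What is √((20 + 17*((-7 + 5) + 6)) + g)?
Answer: I*√1334 ≈ 36.524*I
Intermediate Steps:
g = -1422 (g = -1068 - 1*354 = -1068 - 354 = -1422)
√((20 + 17*((-7 + 5) + 6)) + g) = √((20 + 17*((-7 + 5) + 6)) - 1422) = √((20 + 17*(-2 + 6)) - 1422) = √((20 + 17*4) - 1422) = √((20 + 68) - 1422) = √(88 - 1422) = √(-1334) = I*√1334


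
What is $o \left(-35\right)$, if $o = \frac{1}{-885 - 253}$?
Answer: $\frac{35}{1138} \approx 0.030756$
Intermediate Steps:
$o = - \frac{1}{1138}$ ($o = \frac{1}{-1138} = - \frac{1}{1138} \approx -0.00087873$)
$o \left(-35\right) = \left(- \frac{1}{1138}\right) \left(-35\right) = \frac{35}{1138}$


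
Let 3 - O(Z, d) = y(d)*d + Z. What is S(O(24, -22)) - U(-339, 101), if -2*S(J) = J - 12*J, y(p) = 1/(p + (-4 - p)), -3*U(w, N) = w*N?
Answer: -46235/4 ≈ -11559.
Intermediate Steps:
U(w, N) = -N*w/3 (U(w, N) = -w*N/3 = -N*w/3)
y(p) = -1/4 (y(p) = 1/(-4) = -1/4)
O(Z, d) = 3 - Z + d/4 (O(Z, d) = 3 - (-d/4 + Z) = 3 - (Z - d/4) = 3 + (-Z + d/4) = 3 - Z + d/4)
S(J) = 11*J/2 (S(J) = -(J - 12*J)/2 = -(-11)*J/2 = 11*J/2)
S(O(24, -22)) - U(-339, 101) = 11*(3 - 1*24 + (1/4)*(-22))/2 - (-1)*101*(-339)/3 = 11*(3 - 24 - 11/2)/2 - 1*11413 = (11/2)*(-53/2) - 11413 = -583/4 - 11413 = -46235/4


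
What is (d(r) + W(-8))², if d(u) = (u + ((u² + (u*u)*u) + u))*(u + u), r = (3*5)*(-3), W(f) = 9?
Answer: 64434478897881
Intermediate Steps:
r = -45 (r = 15*(-3) = -45)
d(u) = 2*u*(u² + u³ + 2*u) (d(u) = (u + ((u² + u²*u) + u))*(2*u) = (u + ((u² + u³) + u))*(2*u) = (u + (u + u² + u³))*(2*u) = (u² + u³ + 2*u)*(2*u) = 2*u*(u² + u³ + 2*u))
(d(r) + W(-8))² = (2*(-45)²*(2 - 45 + (-45)²) + 9)² = (2*2025*(2 - 45 + 2025) + 9)² = (2*2025*1982 + 9)² = (8027100 + 9)² = 8027109² = 64434478897881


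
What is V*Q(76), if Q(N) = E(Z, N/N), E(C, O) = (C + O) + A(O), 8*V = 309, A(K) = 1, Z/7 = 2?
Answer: 618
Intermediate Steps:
Z = 14 (Z = 7*2 = 14)
V = 309/8 (V = (⅛)*309 = 309/8 ≈ 38.625)
E(C, O) = 1 + C + O (E(C, O) = (C + O) + 1 = 1 + C + O)
Q(N) = 16 (Q(N) = 1 + 14 + N/N = 1 + 14 + 1 = 16)
V*Q(76) = (309/8)*16 = 618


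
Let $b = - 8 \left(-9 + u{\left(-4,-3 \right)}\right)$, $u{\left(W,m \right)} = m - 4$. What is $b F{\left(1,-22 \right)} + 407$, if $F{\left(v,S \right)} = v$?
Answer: $535$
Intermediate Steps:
$u{\left(W,m \right)} = -4 + m$ ($u{\left(W,m \right)} = m - 4 = -4 + m$)
$b = 128$ ($b = - 8 \left(-9 - 7\right) = \left(-8\right) \left(-16\right) = 128$)
$b F{\left(1,-22 \right)} + 407 = 128 \cdot 1 + 407 = 128 + 407 = 535$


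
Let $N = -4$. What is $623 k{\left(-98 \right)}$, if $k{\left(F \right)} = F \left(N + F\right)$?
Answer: $6227508$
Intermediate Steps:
$k{\left(F \right)} = F \left(-4 + F\right)$
$623 k{\left(-98 \right)} = 623 \left(- 98 \left(-4 - 98\right)\right) = 623 \left(\left(-98\right) \left(-102\right)\right) = 623 \cdot 9996 = 6227508$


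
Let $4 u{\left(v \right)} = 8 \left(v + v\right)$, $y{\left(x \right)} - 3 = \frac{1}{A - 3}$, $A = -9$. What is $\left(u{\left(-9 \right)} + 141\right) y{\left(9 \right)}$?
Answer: $\frac{1225}{4} \approx 306.25$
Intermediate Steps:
$y{\left(x \right)} = \frac{35}{12}$ ($y{\left(x \right)} = 3 + \frac{1}{-9 - 3} = 3 + \frac{1}{-12} = 3 - \frac{1}{12} = \frac{35}{12}$)
$u{\left(v \right)} = 4 v$ ($u{\left(v \right)} = \frac{8 \left(v + v\right)}{4} = \frac{8 \cdot 2 v}{4} = \frac{16 v}{4} = 4 v$)
$\left(u{\left(-9 \right)} + 141\right) y{\left(9 \right)} = \left(4 \left(-9\right) + 141\right) \frac{35}{12} = \left(-36 + 141\right) \frac{35}{12} = 105 \cdot \frac{35}{12} = \frac{1225}{4}$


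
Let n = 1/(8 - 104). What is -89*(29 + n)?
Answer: -247687/96 ≈ -2580.1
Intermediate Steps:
n = -1/96 (n = 1/(-96) = -1/96 ≈ -0.010417)
-89*(29 + n) = -89*(29 - 1/96) = -89*2783/96 = -247687/96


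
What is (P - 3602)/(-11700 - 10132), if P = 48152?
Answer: -22275/10916 ≈ -2.0406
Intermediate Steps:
(P - 3602)/(-11700 - 10132) = (48152 - 3602)/(-11700 - 10132) = 44550/(-21832) = 44550*(-1/21832) = -22275/10916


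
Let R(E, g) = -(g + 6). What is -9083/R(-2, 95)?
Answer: 9083/101 ≈ 89.931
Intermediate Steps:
R(E, g) = -6 - g (R(E, g) = -(6 + g) = -6 - g)
-9083/R(-2, 95) = -9083/(-6 - 1*95) = -9083/(-6 - 95) = -9083/(-101) = -9083*(-1/101) = 9083/101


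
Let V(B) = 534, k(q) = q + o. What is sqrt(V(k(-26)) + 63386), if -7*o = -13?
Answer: 4*sqrt(3995) ≈ 252.82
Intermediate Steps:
o = 13/7 (o = -1/7*(-13) = 13/7 ≈ 1.8571)
k(q) = 13/7 + q (k(q) = q + 13/7 = 13/7 + q)
sqrt(V(k(-26)) + 63386) = sqrt(534 + 63386) = sqrt(63920) = 4*sqrt(3995)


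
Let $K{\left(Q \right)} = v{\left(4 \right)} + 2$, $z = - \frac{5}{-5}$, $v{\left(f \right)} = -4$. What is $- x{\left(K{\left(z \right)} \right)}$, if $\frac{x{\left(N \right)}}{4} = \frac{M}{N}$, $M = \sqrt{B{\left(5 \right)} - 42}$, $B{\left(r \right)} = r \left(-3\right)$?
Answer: $2 i \sqrt{57} \approx 15.1 i$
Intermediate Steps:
$B{\left(r \right)} = - 3 r$
$M = i \sqrt{57}$ ($M = \sqrt{\left(-3\right) 5 - 42} = \sqrt{-15 - 42} = \sqrt{-57} = i \sqrt{57} \approx 7.5498 i$)
$z = 1$ ($z = \left(-5\right) \left(- \frac{1}{5}\right) = 1$)
$K{\left(Q \right)} = -2$ ($K{\left(Q \right)} = -4 + 2 = -2$)
$x{\left(N \right)} = \frac{4 i \sqrt{57}}{N}$ ($x{\left(N \right)} = 4 \frac{i \sqrt{57}}{N} = \frac{4 i \sqrt{57}}{N}$)
$- x{\left(K{\left(z \right)} \right)} = - \frac{4 i \sqrt{57}}{-2} = - \frac{4 i \sqrt{57} \left(-1\right)}{2} = - \left(-2\right) i \sqrt{57} = 2 i \sqrt{57}$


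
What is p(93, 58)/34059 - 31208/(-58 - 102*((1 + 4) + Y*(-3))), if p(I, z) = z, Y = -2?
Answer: 265745428/10047405 ≈ 26.449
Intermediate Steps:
p(93, 58)/34059 - 31208/(-58 - 102*((1 + 4) + Y*(-3))) = 58/34059 - 31208/(-58 - 102*((1 + 4) - 2*(-3))) = 58*(1/34059) - 31208/(-58 - 102*(5 + 6)) = 58/34059 - 31208/(-58 - 102*11) = 58/34059 - 31208/(-58 - 1122) = 58/34059 - 31208/(-1180) = 58/34059 - 31208*(-1/1180) = 58/34059 + 7802/295 = 265745428/10047405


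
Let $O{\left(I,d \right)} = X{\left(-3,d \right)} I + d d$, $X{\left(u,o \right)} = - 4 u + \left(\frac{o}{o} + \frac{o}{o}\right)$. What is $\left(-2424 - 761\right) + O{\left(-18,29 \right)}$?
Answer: $-2596$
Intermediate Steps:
$X{\left(u,o \right)} = 2 - 4 u$ ($X{\left(u,o \right)} = - 4 u + \left(1 + 1\right) = - 4 u + 2 = 2 - 4 u$)
$O{\left(I,d \right)} = d^{2} + 14 I$ ($O{\left(I,d \right)} = \left(2 - -12\right) I + d d = \left(2 + 12\right) I + d^{2} = 14 I + d^{2} = d^{2} + 14 I$)
$\left(-2424 - 761\right) + O{\left(-18,29 \right)} = \left(-2424 - 761\right) + \left(29^{2} + 14 \left(-18\right)\right) = -3185 + \left(841 - 252\right) = -3185 + 589 = -2596$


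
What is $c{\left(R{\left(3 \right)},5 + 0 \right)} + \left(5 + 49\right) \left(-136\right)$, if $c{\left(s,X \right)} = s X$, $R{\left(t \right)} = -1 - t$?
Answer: $-7364$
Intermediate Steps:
$c{\left(s,X \right)} = X s$
$c{\left(R{\left(3 \right)},5 + 0 \right)} + \left(5 + 49\right) \left(-136\right) = \left(5 + 0\right) \left(-1 - 3\right) + \left(5 + 49\right) \left(-136\right) = 5 \left(-1 - 3\right) + 54 \left(-136\right) = 5 \left(-4\right) - 7344 = -20 - 7344 = -7364$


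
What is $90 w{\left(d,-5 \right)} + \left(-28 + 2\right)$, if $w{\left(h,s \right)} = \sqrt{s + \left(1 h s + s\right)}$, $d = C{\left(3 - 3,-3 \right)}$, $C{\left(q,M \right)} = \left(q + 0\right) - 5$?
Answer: $-26 + 90 \sqrt{15} \approx 322.57$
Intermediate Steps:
$C{\left(q,M \right)} = -5 + q$ ($C{\left(q,M \right)} = q - 5 = -5 + q$)
$d = -5$ ($d = -5 + \left(3 - 3\right) = -5 + 0 = -5$)
$w{\left(h,s \right)} = \sqrt{2 s + h s}$ ($w{\left(h,s \right)} = \sqrt{s + \left(h s + s\right)} = \sqrt{s + \left(s + h s\right)} = \sqrt{2 s + h s}$)
$90 w{\left(d,-5 \right)} + \left(-28 + 2\right) = 90 \sqrt{- 5 \left(2 - 5\right)} + \left(-28 + 2\right) = 90 \sqrt{\left(-5\right) \left(-3\right)} - 26 = 90 \sqrt{15} - 26 = -26 + 90 \sqrt{15}$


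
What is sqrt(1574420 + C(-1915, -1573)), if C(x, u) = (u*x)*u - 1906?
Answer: I*sqrt(4736767521) ≈ 68824.0*I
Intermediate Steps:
C(x, u) = -1906 + x*u**2 (C(x, u) = x*u**2 - 1906 = -1906 + x*u**2)
sqrt(1574420 + C(-1915, -1573)) = sqrt(1574420 + (-1906 - 1915*(-1573)**2)) = sqrt(1574420 + (-1906 - 1915*2474329)) = sqrt(1574420 + (-1906 - 4738340035)) = sqrt(1574420 - 4738341941) = sqrt(-4736767521) = I*sqrt(4736767521)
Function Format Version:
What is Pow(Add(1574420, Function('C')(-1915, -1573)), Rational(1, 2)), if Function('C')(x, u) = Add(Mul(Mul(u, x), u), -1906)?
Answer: Mul(I, Pow(4736767521, Rational(1, 2))) ≈ Mul(68824., I)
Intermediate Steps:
Function('C')(x, u) = Add(-1906, Mul(x, Pow(u, 2))) (Function('C')(x, u) = Add(Mul(x, Pow(u, 2)), -1906) = Add(-1906, Mul(x, Pow(u, 2))))
Pow(Add(1574420, Function('C')(-1915, -1573)), Rational(1, 2)) = Pow(Add(1574420, Add(-1906, Mul(-1915, Pow(-1573, 2)))), Rational(1, 2)) = Pow(Add(1574420, Add(-1906, Mul(-1915, 2474329))), Rational(1, 2)) = Pow(Add(1574420, Add(-1906, -4738340035)), Rational(1, 2)) = Pow(Add(1574420, -4738341941), Rational(1, 2)) = Pow(-4736767521, Rational(1, 2)) = Mul(I, Pow(4736767521, Rational(1, 2)))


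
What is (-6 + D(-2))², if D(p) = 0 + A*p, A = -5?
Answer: 16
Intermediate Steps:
D(p) = -5*p (D(p) = 0 - 5*p = -5*p)
(-6 + D(-2))² = (-6 - 5*(-2))² = (-6 + 10)² = 4² = 16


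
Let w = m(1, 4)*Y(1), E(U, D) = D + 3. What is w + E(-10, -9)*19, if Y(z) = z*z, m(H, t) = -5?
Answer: -119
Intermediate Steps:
Y(z) = z²
E(U, D) = 3 + D
w = -5 (w = -5*1² = -5*1 = -5)
w + E(-10, -9)*19 = -5 + (3 - 9)*19 = -5 - 6*19 = -5 - 114 = -119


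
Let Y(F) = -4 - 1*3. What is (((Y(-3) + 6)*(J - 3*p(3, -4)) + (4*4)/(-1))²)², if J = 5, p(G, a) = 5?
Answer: 1296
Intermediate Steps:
Y(F) = -7 (Y(F) = -4 - 3 = -7)
(((Y(-3) + 6)*(J - 3*p(3, -4)) + (4*4)/(-1))²)² = (((-7 + 6)*(5 - 3*5) + (4*4)/(-1))²)² = ((-(5 - 15) + 16*(-1))²)² = ((-1*(-10) - 16)²)² = ((10 - 16)²)² = ((-6)²)² = 36² = 1296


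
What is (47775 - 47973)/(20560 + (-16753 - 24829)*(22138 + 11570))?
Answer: 99/700812748 ≈ 1.4126e-7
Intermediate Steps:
(47775 - 47973)/(20560 + (-16753 - 24829)*(22138 + 11570)) = -198/(20560 - 41582*33708) = -198/(20560 - 1401646056) = -198/(-1401625496) = -198*(-1/1401625496) = 99/700812748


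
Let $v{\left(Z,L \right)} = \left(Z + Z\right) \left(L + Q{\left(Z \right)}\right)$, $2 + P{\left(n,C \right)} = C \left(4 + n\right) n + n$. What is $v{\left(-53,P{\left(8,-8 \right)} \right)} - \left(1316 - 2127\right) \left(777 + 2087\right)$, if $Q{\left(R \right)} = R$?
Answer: $2409094$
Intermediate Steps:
$P{\left(n,C \right)} = -2 + n + C n \left(4 + n\right)$ ($P{\left(n,C \right)} = -2 + \left(C \left(4 + n\right) n + n\right) = -2 + \left(C n \left(4 + n\right) + n\right) = -2 + \left(n + C n \left(4 + n\right)\right) = -2 + n + C n \left(4 + n\right)$)
$v{\left(Z,L \right)} = 2 Z \left(L + Z\right)$ ($v{\left(Z,L \right)} = \left(Z + Z\right) \left(L + Z\right) = 2 Z \left(L + Z\right)$)
$v{\left(-53,P{\left(8,-8 \right)} \right)} - \left(1316 - 2127\right) \left(777 + 2087\right) = 2 \left(-53\right) \left(\left(-2 + 8 - 8 \cdot 8^{2} + 4 \left(-8\right) 8\right) - 53\right) - \left(1316 - 2127\right) \left(777 + 2087\right) = 2 \left(-53\right) \left(\left(-2 + 8 - 512 - 256\right) - 53\right) - \left(-811\right) 2864 = 2 \left(-53\right) \left(\left(-2 + 8 - 512 - 256\right) - 53\right) - -2322704 = 2 \left(-53\right) \left(-762 - 53\right) + 2322704 = 2 \left(-53\right) \left(-815\right) + 2322704 = 86390 + 2322704 = 2409094$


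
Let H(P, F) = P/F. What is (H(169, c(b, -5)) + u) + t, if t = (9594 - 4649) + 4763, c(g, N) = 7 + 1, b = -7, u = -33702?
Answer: -191783/8 ≈ -23973.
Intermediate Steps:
c(g, N) = 8
t = 9708 (t = 4945 + 4763 = 9708)
(H(169, c(b, -5)) + u) + t = (169/8 - 33702) + 9708 = -269447/8 + 9708 = -191783/8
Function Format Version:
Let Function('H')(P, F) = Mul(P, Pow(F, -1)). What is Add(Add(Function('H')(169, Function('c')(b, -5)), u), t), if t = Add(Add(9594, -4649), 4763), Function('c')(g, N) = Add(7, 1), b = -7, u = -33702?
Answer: Rational(-191783, 8) ≈ -23973.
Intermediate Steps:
Function('c')(g, N) = 8
t = 9708 (t = Add(4945, 4763) = 9708)
Add(Add(Function('H')(169, Function('c')(b, -5)), u), t) = Add(Add(Mul(169, Pow(8, -1)), -33702), 9708) = Add(Add(Mul(169, Rational(1, 8)), -33702), 9708) = Add(Add(Rational(169, 8), -33702), 9708) = Add(Rational(-269447, 8), 9708) = Rational(-191783, 8)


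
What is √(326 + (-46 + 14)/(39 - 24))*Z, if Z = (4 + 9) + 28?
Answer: 41*√72870/15 ≈ 737.85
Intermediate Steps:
Z = 41 (Z = 13 + 28 = 41)
√(326 + (-46 + 14)/(39 - 24))*Z = √(326 + (-46 + 14)/(39 - 24))*41 = √(326 - 32/15)*41 = √(4858/15)*41 = (√72870/15)*41 = 41*√72870/15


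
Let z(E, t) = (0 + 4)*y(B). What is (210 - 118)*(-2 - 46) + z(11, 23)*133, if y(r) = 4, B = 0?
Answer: -2288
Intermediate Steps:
z(E, t) = 16 (z(E, t) = (0 + 4)*4 = 4*4 = 16)
(210 - 118)*(-2 - 46) + z(11, 23)*133 = (210 - 118)*(-2 - 46) + 16*133 = 92*(-48) + 2128 = -4416 + 2128 = -2288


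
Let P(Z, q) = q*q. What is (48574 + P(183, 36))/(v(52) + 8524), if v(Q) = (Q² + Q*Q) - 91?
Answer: 49870/13841 ≈ 3.6031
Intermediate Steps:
v(Q) = -91 + 2*Q² (v(Q) = (Q² + Q²) - 91 = 2*Q² - 91 = -91 + 2*Q²)
P(Z, q) = q²
(48574 + P(183, 36))/(v(52) + 8524) = (48574 + 36²)/((-91 + 2*52²) + 8524) = (48574 + 1296)/((-91 + 2*2704) + 8524) = 49870/((-91 + 5408) + 8524) = 49870/(5317 + 8524) = 49870/13841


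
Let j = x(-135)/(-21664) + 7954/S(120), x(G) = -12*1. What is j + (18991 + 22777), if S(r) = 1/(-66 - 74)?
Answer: -5804825469/5416 ≈ -1.0718e+6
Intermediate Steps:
x(G) = -12
S(r) = -1/140 (S(r) = 1/(-140) = -1/140)
j = -6031040957/5416 (j = -12/(-21664) + 7954/(-1/140) = -12*(-1/21664) + 7954*(-140) = 3/5416 - 1113560 = -6031040957/5416 ≈ -1.1136e+6)
j + (18991 + 22777) = -6031040957/5416 + (18991 + 22777) = -6031040957/5416 + 41768 = -5804825469/5416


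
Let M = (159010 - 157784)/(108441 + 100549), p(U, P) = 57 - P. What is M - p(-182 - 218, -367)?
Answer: -44305267/104495 ≈ -423.99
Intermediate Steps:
M = 613/104495 (M = 1226/208990 = 1226*(1/208990) = 613/104495 ≈ 0.0058663)
M - p(-182 - 218, -367) = 613/104495 - (57 - 1*(-367)) = 613/104495 - (57 + 367) = 613/104495 - 1*424 = 613/104495 - 424 = -44305267/104495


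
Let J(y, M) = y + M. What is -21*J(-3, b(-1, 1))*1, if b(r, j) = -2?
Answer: 105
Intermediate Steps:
J(y, M) = M + y
-21*J(-3, b(-1, 1))*1 = -21*(-2 - 3)*1 = -21*(-5)*1 = 105*1 = 105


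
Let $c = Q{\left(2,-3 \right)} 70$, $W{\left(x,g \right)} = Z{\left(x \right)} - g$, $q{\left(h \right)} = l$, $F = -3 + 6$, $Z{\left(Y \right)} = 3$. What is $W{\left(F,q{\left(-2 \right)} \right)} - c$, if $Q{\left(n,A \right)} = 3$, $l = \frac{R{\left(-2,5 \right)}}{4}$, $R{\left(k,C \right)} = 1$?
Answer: $- \frac{829}{4} \approx -207.25$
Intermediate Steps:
$F = 3$
$l = \frac{1}{4}$ ($l = 1 \cdot \frac{1}{4} = \frac{1}{4} \approx 0.25$)
$q{\left(h \right)} = \frac{1}{4}$
$W{\left(x,g \right)} = 3 - g$
$c = 210$ ($c = 3 \cdot 70 = 210$)
$W{\left(F,q{\left(-2 \right)} \right)} - c = \left(3 - \frac{1}{4}\right) - 210 = \frac{11}{4} - 210 = - \frac{829}{4}$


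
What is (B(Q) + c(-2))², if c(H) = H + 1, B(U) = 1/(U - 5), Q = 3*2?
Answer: 0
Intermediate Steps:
Q = 6
B(U) = 1/(-5 + U)
c(H) = 1 + H
(B(Q) + c(-2))² = (1/(-5 + 6) + (1 - 2))² = (1/1 - 1)² = (1 - 1)² = 0² = 0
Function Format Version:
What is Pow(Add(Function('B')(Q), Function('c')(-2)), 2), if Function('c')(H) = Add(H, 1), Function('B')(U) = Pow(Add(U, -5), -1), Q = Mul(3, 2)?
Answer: 0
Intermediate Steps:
Q = 6
Function('B')(U) = Pow(Add(-5, U), -1)
Function('c')(H) = Add(1, H)
Pow(Add(Function('B')(Q), Function('c')(-2)), 2) = Pow(Add(Pow(Add(-5, 6), -1), Add(1, -2)), 2) = Pow(Add(Pow(1, -1), -1), 2) = Pow(Add(1, -1), 2) = Pow(0, 2) = 0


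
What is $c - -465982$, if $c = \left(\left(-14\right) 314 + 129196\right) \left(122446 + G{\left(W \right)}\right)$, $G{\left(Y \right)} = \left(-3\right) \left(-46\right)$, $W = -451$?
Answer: $15298949182$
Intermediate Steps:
$G{\left(Y \right)} = 138$
$c = 15298483200$ ($c = \left(\left(-14\right) 314 + 129196\right) \left(122446 + 138\right) = \left(-4396 + 129196\right) 122584 = 124800 \cdot 122584 = 15298483200$)
$c - -465982 = 15298483200 - -465982 = 15298483200 + 465982 = 15298949182$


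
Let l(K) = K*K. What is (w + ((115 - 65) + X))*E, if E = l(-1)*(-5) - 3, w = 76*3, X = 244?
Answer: -4176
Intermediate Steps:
w = 228
l(K) = K**2
E = -8 (E = (-1)**2*(-5) - 3 = 1*(-5) - 3 = -5 - 3 = -8)
(w + ((115 - 65) + X))*E = (228 + ((115 - 65) + 244))*(-8) = (228 + (50 + 244))*(-8) = (228 + 294)*(-8) = 522*(-8) = -4176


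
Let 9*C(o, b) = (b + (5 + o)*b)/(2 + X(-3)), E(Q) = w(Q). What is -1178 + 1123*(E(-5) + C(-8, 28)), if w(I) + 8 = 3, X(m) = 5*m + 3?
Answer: -274241/45 ≈ -6094.2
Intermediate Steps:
X(m) = 3 + 5*m
w(I) = -5 (w(I) = -8 + 3 = -5)
E(Q) = -5
C(o, b) = -b/90 - b*(5 + o)/90 (C(o, b) = ((b + (5 + o)*b)/(2 + (3 + 5*(-3))))/9 = ((b + b*(5 + o))/(2 + (3 - 15)))/9 = ((b + b*(5 + o))/(2 - 12))/9 = ((b + b*(5 + o))/(-10))/9 = ((b + b*(5 + o))*(-⅒))/9 = (-b/10 - b*(5 + o)/10)/9 = -b/90 - b*(5 + o)/90)
-1178 + 1123*(E(-5) + C(-8, 28)) = -1178 + 1123*(-5 - 1/90*28*(6 - 8)) = -1178 + 1123*(-5 - 1/90*28*(-2)) = -1178 + 1123*(-5 + 28/45) = -1178 + 1123*(-197/45) = -1178 - 221231/45 = -274241/45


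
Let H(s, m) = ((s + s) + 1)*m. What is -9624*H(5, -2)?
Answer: 211728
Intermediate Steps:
H(s, m) = m*(1 + 2*s) (H(s, m) = (2*s + 1)*m = (1 + 2*s)*m = m*(1 + 2*s))
-9624*H(5, -2) = -(-19248)*(1 + 2*5) = -(-19248)*(1 + 10) = -(-19248)*11 = -9624*(-22) = 211728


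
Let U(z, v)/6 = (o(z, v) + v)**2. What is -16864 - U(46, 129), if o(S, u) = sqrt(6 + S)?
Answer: -117022 - 3096*sqrt(13) ≈ -1.2818e+5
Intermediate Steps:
U(z, v) = 6*(v + sqrt(6 + z))**2 (U(z, v) = 6*(sqrt(6 + z) + v)**2 = 6*(v + sqrt(6 + z))**2)
-16864 - U(46, 129) = -16864 - 6*(129 + sqrt(6 + 46))**2 = -16864 - 6*(129 + sqrt(52))**2 = -16864 - 6*(129 + 2*sqrt(13))**2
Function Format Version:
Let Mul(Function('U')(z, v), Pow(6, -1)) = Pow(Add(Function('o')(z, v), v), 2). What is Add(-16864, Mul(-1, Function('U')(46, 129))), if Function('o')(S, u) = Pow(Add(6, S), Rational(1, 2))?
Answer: Add(-117022, Mul(-3096, Pow(13, Rational(1, 2)))) ≈ -1.2818e+5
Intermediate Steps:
Function('U')(z, v) = Mul(6, Pow(Add(v, Pow(Add(6, z), Rational(1, 2))), 2)) (Function('U')(z, v) = Mul(6, Pow(Add(Pow(Add(6, z), Rational(1, 2)), v), 2)) = Mul(6, Pow(Add(v, Pow(Add(6, z), Rational(1, 2))), 2)))
Add(-16864, Mul(-1, Function('U')(46, 129))) = Add(-16864, Mul(-1, Mul(6, Pow(Add(129, Pow(Add(6, 46), Rational(1, 2))), 2)))) = Add(-16864, Mul(-1, Mul(6, Pow(Add(129, Pow(52, Rational(1, 2))), 2)))) = Add(-16864, Mul(-1, Mul(6, Pow(Add(129, Mul(2, Pow(13, Rational(1, 2)))), 2)))) = Add(-16864, Mul(-6, Pow(Add(129, Mul(2, Pow(13, Rational(1, 2)))), 2)))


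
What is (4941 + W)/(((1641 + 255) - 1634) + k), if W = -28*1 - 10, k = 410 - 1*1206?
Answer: -4903/534 ≈ -9.1816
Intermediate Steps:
k = -796 (k = 410 - 1206 = -796)
W = -38 (W = -28 - 10 = -38)
(4941 + W)/(((1641 + 255) - 1634) + k) = (4941 - 38)/(((1641 + 255) - 1634) - 796) = 4903/((1896 - 1634) - 796) = 4903/(262 - 796) = 4903/(-534) = 4903*(-1/534) = -4903/534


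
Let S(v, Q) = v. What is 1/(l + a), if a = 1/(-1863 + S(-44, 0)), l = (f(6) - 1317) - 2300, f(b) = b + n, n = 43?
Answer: -1907/6804177 ≈ -0.00028027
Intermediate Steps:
f(b) = 43 + b (f(b) = b + 43 = 43 + b)
l = -3568 (l = ((43 + 6) - 1317) - 2300 = (49 - 1317) - 2300 = -1268 - 2300 = -3568)
a = -1/1907 (a = 1/(-1863 - 44) = 1/(-1907) = -1/1907 ≈ -0.00052438)
1/(l + a) = 1/(-3568 - 1/1907) = 1/(-6804177/1907) = -1907/6804177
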